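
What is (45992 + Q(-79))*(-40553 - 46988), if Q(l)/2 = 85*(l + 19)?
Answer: -3133267472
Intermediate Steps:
Q(l) = 3230 + 170*l (Q(l) = 2*(85*(l + 19)) = 2*(85*(19 + l)) = 2*(1615 + 85*l) = 3230 + 170*l)
(45992 + Q(-79))*(-40553 - 46988) = (45992 + (3230 + 170*(-79)))*(-40553 - 46988) = (45992 + (3230 - 13430))*(-87541) = (45992 - 10200)*(-87541) = 35792*(-87541) = -3133267472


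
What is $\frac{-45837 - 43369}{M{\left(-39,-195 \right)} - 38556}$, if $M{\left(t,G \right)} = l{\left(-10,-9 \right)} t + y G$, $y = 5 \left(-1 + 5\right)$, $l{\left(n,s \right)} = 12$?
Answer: $\frac{611}{294} \approx 2.0782$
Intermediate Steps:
$y = 20$ ($y = 5 \cdot 4 = 20$)
$M{\left(t,G \right)} = 12 t + 20 G$
$\frac{-45837 - 43369}{M{\left(-39,-195 \right)} - 38556} = \frac{-45837 - 43369}{\left(12 \left(-39\right) + 20 \left(-195\right)\right) - 38556} = - \frac{89206}{\left(-468 - 3900\right) - 38556} = - \frac{89206}{-4368 - 38556} = - \frac{89206}{-42924} = \left(-89206\right) \left(- \frac{1}{42924}\right) = \frac{611}{294}$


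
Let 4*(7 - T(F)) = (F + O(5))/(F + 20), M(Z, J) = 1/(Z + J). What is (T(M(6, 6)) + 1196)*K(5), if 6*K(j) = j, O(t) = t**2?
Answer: 5796955/5784 ≈ 1002.2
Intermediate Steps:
K(j) = j/6
M(Z, J) = 1/(J + Z)
T(F) = 7 - (25 + F)/(4*(20 + F)) (T(F) = 7 - (F + 5**2)/(4*(F + 20)) = 7 - (F + 25)/(4*(20 + F)) = 7 - (25 + F)/(4*(20 + F)))
(T(M(6, 6)) + 1196)*K(5) = ((535 + 27/(6 + 6))/(4*(20 + 1/(6 + 6))) + 1196)*((1/6)*5) = ((535 + 27/12)/(4*(20 + 1/12)) + 1196)*(5/6) = ((535 + 27*(1/12))/(4*(20 + 1/12)) + 1196)*(5/6) = ((535 + 9/4)/(4*(241/12)) + 1196)*(5/6) = ((1/4)*(12/241)*(2149/4) + 1196)*(5/6) = (6447/964 + 1196)*(5/6) = (1159391/964)*(5/6) = 5796955/5784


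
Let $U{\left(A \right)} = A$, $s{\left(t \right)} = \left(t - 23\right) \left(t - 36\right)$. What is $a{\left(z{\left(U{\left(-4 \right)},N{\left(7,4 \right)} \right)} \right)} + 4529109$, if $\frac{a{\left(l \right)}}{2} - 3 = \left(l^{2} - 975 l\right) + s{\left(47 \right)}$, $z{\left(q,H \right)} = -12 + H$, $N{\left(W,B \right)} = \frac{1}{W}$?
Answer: $\frac{223099235}{49} \approx 4.553 \cdot 10^{6}$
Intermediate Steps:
$s{\left(t \right)} = \left(-36 + t\right) \left(-23 + t\right)$ ($s{\left(t \right)} = \left(-23 + t\right) \left(-36 + t\right) = \left(-36 + t\right) \left(-23 + t\right)$)
$a{\left(l \right)} = 534 - 1950 l + 2 l^{2}$ ($a{\left(l \right)} = 6 + 2 \left(\left(l^{2} - 975 l\right) + \left(828 + 47^{2} - 2773\right)\right) = 6 + 2 \left(\left(l^{2} - 975 l\right) + \left(828 + 2209 - 2773\right)\right) = 6 + 2 \left(\left(l^{2} - 975 l\right) + 264\right) = 6 + 2 \left(264 + l^{2} - 975 l\right) = 6 + \left(528 - 1950 l + 2 l^{2}\right) = 534 - 1950 l + 2 l^{2}$)
$a{\left(z{\left(U{\left(-4 \right)},N{\left(7,4 \right)} \right)} \right)} + 4529109 = \left(534 - 1950 \left(-12 + \frac{1}{7}\right) + 2 \left(-12 + \frac{1}{7}\right)^{2}\right) + 4529109 = \left(534 - - \frac{161850}{7} + 2 \left(- \frac{83}{7}\right)^{2}\right) + 4529109 = \left(534 + \frac{161850}{7} + 2 \cdot \frac{6889}{49}\right) + 4529109 = \left(534 + \frac{161850}{7} + \frac{13778}{49}\right) + 4529109 = \frac{1172894}{49} + 4529109 = \frac{223099235}{49}$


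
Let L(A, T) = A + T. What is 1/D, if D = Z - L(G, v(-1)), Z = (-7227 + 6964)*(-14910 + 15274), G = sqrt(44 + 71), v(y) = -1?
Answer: -95731/9164424246 + sqrt(115)/9164424246 ≈ -1.0445e-5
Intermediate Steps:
G = sqrt(115) ≈ 10.724
Z = -95732 (Z = -263*364 = -95732)
D = -95731 - sqrt(115) (D = -95732 - (sqrt(115) - 1) = -95732 - (-1 + sqrt(115)) = -95732 + (1 - sqrt(115)) = -95731 - sqrt(115) ≈ -95742.)
1/D = 1/(-95731 - sqrt(115))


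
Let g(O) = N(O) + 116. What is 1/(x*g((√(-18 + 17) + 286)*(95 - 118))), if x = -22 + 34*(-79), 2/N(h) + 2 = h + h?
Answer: -218300467/68574199243628 + I/68574199243628 ≈ -3.1834e-6 + 1.4583e-14*I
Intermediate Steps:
N(h) = 2/(-2 + 2*h) (N(h) = 2/(-2 + (h + h)) = 2/(-2 + 2*h))
g(O) = 116 + 1/(-1 + O) (g(O) = 1/(-1 + O) + 116 = 116 + 1/(-1 + O))
x = -2708 (x = -22 - 2686 = -2708)
1/(x*g((√(-18 + 17) + 286)*(95 - 118))) = 1/((-2708)*(((-115 + 116*((√(-18 + 17) + 286)*(95 - 118)))/(-1 + (√(-18 + 17) + 286)*(95 - 118))))) = -(-1 + (√(-1) + 286)*(-23))/(-115 + 116*((√(-1) + 286)*(-23)))/2708 = -(-1 + (I + 286)*(-23))/(-115 + 116*((I + 286)*(-23)))/2708 = -(-1 + (286 + I)*(-23))/(-115 + 116*((286 + I)*(-23)))/2708 = -(-1 + (-6578 - 23*I))/(-115 + 116*(-6578 - 23*I))/2708 = -(-6579 - 23*I)/(-115 + (-763048 - 2668*I))/2708 = -(-763163 + 2668*I)*(-6579 - 23*I)/582424882793/2708 = -(-763163 + 2668*I)*(-6579 - 23*I)/1577206582603444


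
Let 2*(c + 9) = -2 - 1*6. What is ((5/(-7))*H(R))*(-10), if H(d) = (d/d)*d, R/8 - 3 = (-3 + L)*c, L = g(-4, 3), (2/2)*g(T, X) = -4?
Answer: 37600/7 ≈ 5371.4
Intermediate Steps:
g(T, X) = -4
c = -13 (c = -9 + (-2 - 1*6)/2 = -9 + (-2 - 6)/2 = -9 + (1/2)*(-8) = -9 - 4 = -13)
L = -4
R = 752 (R = 24 + 8*((-3 - 4)*(-13)) = 24 + 8*(-7*(-13)) = 24 + 8*91 = 24 + 728 = 752)
H(d) = d (H(d) = 1*d = d)
((5/(-7))*H(R))*(-10) = ((5/(-7))*752)*(-10) = ((5*(-1/7))*752)*(-10) = -5/7*752*(-10) = -3760/7*(-10) = 37600/7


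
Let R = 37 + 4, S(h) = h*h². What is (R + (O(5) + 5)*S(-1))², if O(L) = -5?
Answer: 1681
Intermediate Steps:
S(h) = h³
R = 41
(R + (O(5) + 5)*S(-1))² = (41 + (-5 + 5)*(-1)³)² = (41 + 0*(-1))² = (41 + 0)² = 41² = 1681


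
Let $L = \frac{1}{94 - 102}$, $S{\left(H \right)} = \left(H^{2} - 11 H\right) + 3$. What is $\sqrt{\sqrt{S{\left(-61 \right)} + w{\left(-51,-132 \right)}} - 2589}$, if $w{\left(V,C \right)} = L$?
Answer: $\frac{\sqrt{-10356 + \sqrt{70318}}}{2} \approx 50.227 i$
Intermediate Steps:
$S{\left(H \right)} = 3 + H^{2} - 11 H$
$L = - \frac{1}{8}$ ($L = \frac{1}{-8} = - \frac{1}{8} \approx -0.125$)
$w{\left(V,C \right)} = - \frac{1}{8}$
$\sqrt{\sqrt{S{\left(-61 \right)} + w{\left(-51,-132 \right)}} - 2589} = \sqrt{\sqrt{\left(3 + \left(-61\right)^{2} - -671\right) - \frac{1}{8}} - 2589} = \sqrt{\sqrt{\left(3 + 3721 + 671\right) - \frac{1}{8}} - 2589} = \sqrt{\sqrt{4395 - \frac{1}{8}} - 2589} = \sqrt{\sqrt{\frac{35159}{8}} - 2589} = \sqrt{\frac{\sqrt{70318}}{4} - 2589} = \sqrt{-2589 + \frac{\sqrt{70318}}{4}}$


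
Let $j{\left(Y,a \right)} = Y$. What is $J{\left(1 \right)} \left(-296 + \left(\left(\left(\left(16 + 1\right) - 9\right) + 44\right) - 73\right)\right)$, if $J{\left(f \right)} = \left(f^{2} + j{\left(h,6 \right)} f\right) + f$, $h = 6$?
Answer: $-2536$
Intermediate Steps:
$J{\left(f \right)} = f^{2} + 7 f$ ($J{\left(f \right)} = \left(f^{2} + 6 f\right) + f = f^{2} + 7 f$)
$J{\left(1 \right)} \left(-296 + \left(\left(\left(\left(16 + 1\right) - 9\right) + 44\right) - 73\right)\right) = 1 \left(7 + 1\right) \left(-296 + \left(\left(\left(\left(16 + 1\right) - 9\right) + 44\right) - 73\right)\right) = 1 \cdot 8 \left(-296 + \left(\left(\left(17 - 9\right) + 44\right) - 73\right)\right) = 8 \left(-296 + \left(\left(8 + 44\right) - 73\right)\right) = 8 \left(-296 + \left(52 - 73\right)\right) = 8 \left(-296 - 21\right) = 8 \left(-317\right) = -2536$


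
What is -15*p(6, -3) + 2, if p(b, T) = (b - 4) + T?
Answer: 17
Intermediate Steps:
p(b, T) = -4 + T + b (p(b, T) = (-4 + b) + T = -4 + T + b)
-15*p(6, -3) + 2 = -15*(-4 - 3 + 6) + 2 = -15*(-1) + 2 = 15 + 2 = 17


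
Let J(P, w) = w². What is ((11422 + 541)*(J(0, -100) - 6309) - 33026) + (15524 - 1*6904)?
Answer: 44131027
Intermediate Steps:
((11422 + 541)*(J(0, -100) - 6309) - 33026) + (15524 - 1*6904) = ((11422 + 541)*((-100)² - 6309) - 33026) + (15524 - 1*6904) = (11963*(10000 - 6309) - 33026) + (15524 - 6904) = (11963*3691 - 33026) + 8620 = (44155433 - 33026) + 8620 = 44122407 + 8620 = 44131027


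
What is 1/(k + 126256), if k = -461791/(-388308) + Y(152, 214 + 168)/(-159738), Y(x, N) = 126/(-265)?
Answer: 2739549829260/345887861230580173 ≈ 7.9203e-6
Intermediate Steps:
Y(x, N) = -126/265 (Y(x, N) = 126*(-1/265) = -126/265)
k = 3257987529613/2739549829260 (k = -461791/(-388308) - 126/265/(-159738) = -461791*(-1/388308) - 126/265*(-1/159738) = 461791/388308 + 21/7055095 = 3257987529613/2739549829260 ≈ 1.1892)
1/(k + 126256) = 1/(3257987529613/2739549829260 + 126256) = 1/(345887861230580173/2739549829260) = 2739549829260/345887861230580173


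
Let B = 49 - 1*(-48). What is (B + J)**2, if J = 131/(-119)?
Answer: 130233744/14161 ≈ 9196.7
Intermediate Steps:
J = -131/119 (J = 131*(-1/119) = -131/119 ≈ -1.1008)
B = 97 (B = 49 + 48 = 97)
(B + J)**2 = (97 - 131/119)**2 = (11412/119)**2 = 130233744/14161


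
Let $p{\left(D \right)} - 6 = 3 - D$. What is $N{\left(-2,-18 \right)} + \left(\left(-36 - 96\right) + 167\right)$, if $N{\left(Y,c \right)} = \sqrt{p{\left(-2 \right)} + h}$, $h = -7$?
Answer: $37$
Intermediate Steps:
$p{\left(D \right)} = 9 - D$ ($p{\left(D \right)} = 6 - \left(-3 + D\right) = 9 - D$)
$N{\left(Y,c \right)} = 2$ ($N{\left(Y,c \right)} = \sqrt{\left(9 - -2\right) - 7} = \sqrt{\left(9 + 2\right) - 7} = \sqrt{11 - 7} = \sqrt{4} = 2$)
$N{\left(-2,-18 \right)} + \left(\left(-36 - 96\right) + 167\right) = 2 + \left(\left(-36 - 96\right) + 167\right) = 2 + \left(-132 + 167\right) = 2 + 35 = 37$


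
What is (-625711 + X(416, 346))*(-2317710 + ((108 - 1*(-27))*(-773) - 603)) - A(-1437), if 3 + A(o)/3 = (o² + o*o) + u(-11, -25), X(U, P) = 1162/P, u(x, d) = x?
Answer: 262245421931340/173 ≈ 1.5159e+12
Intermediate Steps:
A(o) = -42 + 6*o² (A(o) = -9 + 3*((o² + o*o) - 11) = -9 + 3*((o² + o²) - 11) = -9 + 3*(2*o² - 11) = -9 + 3*(-11 + 2*o²) = -9 + (-33 + 6*o²) = -42 + 6*o²)
(-625711 + X(416, 346))*(-2317710 + ((108 - 1*(-27))*(-773) - 603)) - A(-1437) = (-625711 + 1162/346)*(-2317710 + ((108 - 1*(-27))*(-773) - 603)) - (-42 + 6*(-1437)²) = (-625711 + 1162*(1/346))*(-2317710 + ((108 + 27)*(-773) - 603)) - (-42 + 6*2064969) = (-625711 + 581/173)*(-2317710 + (135*(-773) - 603)) - (-42 + 12389814) = -108247422*(-2317710 + (-104355 - 603))/173 - 1*12389772 = -108247422*(-2317710 - 104958)/173 - 12389772 = -108247422/173*(-2422668) - 12389772 = 262247565361896/173 - 12389772 = 262245421931340/173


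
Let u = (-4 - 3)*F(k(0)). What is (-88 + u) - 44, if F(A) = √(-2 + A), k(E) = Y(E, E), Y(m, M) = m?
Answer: -132 - 7*I*√2 ≈ -132.0 - 9.8995*I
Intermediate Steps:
k(E) = E
u = -7*I*√2 (u = (-4 - 3)*√(-2 + 0) = -7*I*√2 ≈ -9.8995*I)
(-88 + u) - 44 = (-88 - 7*I*√2) - 44 = -132 - 7*I*√2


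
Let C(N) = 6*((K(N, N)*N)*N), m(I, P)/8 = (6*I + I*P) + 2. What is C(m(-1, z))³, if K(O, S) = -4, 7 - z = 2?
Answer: -1925877696823296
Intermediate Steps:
z = 5 (z = 7 - 1*2 = 7 - 2 = 5)
m(I, P) = 16 + 48*I + 8*I*P (m(I, P) = 8*((6*I + I*P) + 2) = 8*(2 + 6*I + I*P) = 16 + 48*I + 8*I*P)
C(N) = -24*N² (C(N) = 6*((-4*N)*N) = 6*(-4*N²) = -24*N²)
C(m(-1, z))³ = (-24*(16 + 48*(-1) + 8*(-1)*5)²)³ = (-24*(16 - 48 - 40)²)³ = (-24*(-72)²)³ = (-24*5184)³ = (-124416)³ = -1925877696823296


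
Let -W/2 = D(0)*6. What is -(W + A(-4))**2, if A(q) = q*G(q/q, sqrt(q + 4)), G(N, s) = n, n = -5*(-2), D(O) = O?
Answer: -1600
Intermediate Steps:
n = 10
G(N, s) = 10
A(q) = 10*q (A(q) = q*10 = 10*q)
W = 0 (W = -0*6 = -2*0 = 0)
-(W + A(-4))**2 = -(0 + 10*(-4))**2 = -(0 - 40)**2 = -1*(-40)**2 = -1*1600 = -1600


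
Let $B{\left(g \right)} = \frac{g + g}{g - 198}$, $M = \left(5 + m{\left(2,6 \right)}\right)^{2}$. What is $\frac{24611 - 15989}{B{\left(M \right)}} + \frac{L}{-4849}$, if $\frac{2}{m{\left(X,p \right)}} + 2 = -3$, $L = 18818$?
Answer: $- \frac{92426711141}{2565121} \approx -36032.0$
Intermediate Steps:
$m{\left(X,p \right)} = - \frac{2}{5}$ ($m{\left(X,p \right)} = \frac{2}{-2 - 3} = \frac{2}{-5} = 2 \left(- \frac{1}{5}\right) = - \frac{2}{5}$)
$M = \frac{529}{25}$ ($M = \left(5 - \frac{2}{5}\right)^{2} = \left(\frac{23}{5}\right)^{2} = \frac{529}{25} \approx 21.16$)
$B{\left(g \right)} = \frac{2 g}{-198 + g}$
$\frac{24611 - 15989}{B{\left(M \right)}} + \frac{L}{-4849} = \frac{24611 - 15989}{2 \cdot \frac{529}{25} \frac{1}{-198 + \frac{529}{25}}} + \frac{18818}{-4849} = \frac{8622}{2 \cdot \frac{529}{25} \frac{1}{- \frac{4421}{25}}} + 18818 \left(- \frac{1}{4849}\right) = \frac{8622}{2 \cdot \frac{529}{25} \left(- \frac{25}{4421}\right)} - \frac{18818}{4849} = \frac{8622}{- \frac{1058}{4421}} - \frac{18818}{4849} = 8622 \left(- \frac{4421}{1058}\right) - \frac{18818}{4849} = - \frac{19058931}{529} - \frac{18818}{4849} = - \frac{92426711141}{2565121}$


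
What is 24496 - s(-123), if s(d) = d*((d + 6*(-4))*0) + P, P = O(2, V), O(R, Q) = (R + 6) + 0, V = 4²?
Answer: 24488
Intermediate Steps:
V = 16
O(R, Q) = 6 + R (O(R, Q) = (6 + R) + 0 = 6 + R)
P = 8 (P = 6 + 2 = 8)
s(d) = 8 (s(d) = d*((d + 6*(-4))*0) + 8 = d*((d - 24)*0) + 8 = d*((-24 + d)*0) + 8 = d*0 + 8 = 0 + 8 = 8)
24496 - s(-123) = 24496 - 1*8 = 24496 - 8 = 24488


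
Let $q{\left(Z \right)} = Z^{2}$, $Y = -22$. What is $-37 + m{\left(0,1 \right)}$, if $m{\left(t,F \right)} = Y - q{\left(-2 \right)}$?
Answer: $-63$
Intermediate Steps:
$m{\left(t,F \right)} = -26$ ($m{\left(t,F \right)} = -22 - \left(-2\right)^{2} = -22 - 4 = -26$)
$-37 + m{\left(0,1 \right)} = -37 - 26 = -63$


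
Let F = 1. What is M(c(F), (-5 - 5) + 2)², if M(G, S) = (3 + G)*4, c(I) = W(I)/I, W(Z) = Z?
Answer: 256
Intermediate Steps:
c(I) = 1 (c(I) = I/I = 1)
M(G, S) = 12 + 4*G
M(c(F), (-5 - 5) + 2)² = (12 + 4*1)² = (12 + 4)² = 16² = 256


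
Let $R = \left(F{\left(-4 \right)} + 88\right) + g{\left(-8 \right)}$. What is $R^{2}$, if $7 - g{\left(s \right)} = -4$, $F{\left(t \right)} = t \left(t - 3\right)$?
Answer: $16129$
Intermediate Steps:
$F{\left(t \right)} = t \left(-3 + t\right)$
$g{\left(s \right)} = 11$ ($g{\left(s \right)} = 7 - -4 = 7 + 4 = 11$)
$R = 127$ ($R = \left(- 4 \left(-3 - 4\right) + 88\right) + 11 = \left(\left(-4\right) \left(-7\right) + 88\right) + 11 = \left(28 + 88\right) + 11 = 116 + 11 = 127$)
$R^{2} = 127^{2} = 16129$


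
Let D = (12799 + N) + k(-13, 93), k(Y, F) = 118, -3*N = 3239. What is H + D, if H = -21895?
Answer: -30173/3 ≈ -10058.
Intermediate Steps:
N = -3239/3 (N = -⅓*3239 = -3239/3 ≈ -1079.7)
D = 35512/3 (D = (12799 - 3239/3) + 118 = 35158/3 + 118 = 35512/3 ≈ 11837.)
H + D = -21895 + 35512/3 = -30173/3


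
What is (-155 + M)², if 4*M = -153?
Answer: 597529/16 ≈ 37346.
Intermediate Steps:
M = -153/4 (M = (¼)*(-153) = -153/4 ≈ -38.250)
(-155 + M)² = (-155 - 153/4)² = (-773/4)² = 597529/16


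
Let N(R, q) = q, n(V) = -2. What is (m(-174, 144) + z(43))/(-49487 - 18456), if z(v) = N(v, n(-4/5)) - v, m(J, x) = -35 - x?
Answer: 224/67943 ≈ 0.0032969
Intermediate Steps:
z(v) = -2 - v
(m(-174, 144) + z(43))/(-49487 - 18456) = ((-35 - 1*144) + (-2 - 1*43))/(-49487 - 18456) = ((-35 - 144) + (-2 - 43))/(-67943) = (-179 - 45)*(-1/67943) = -224*(-1/67943) = 224/67943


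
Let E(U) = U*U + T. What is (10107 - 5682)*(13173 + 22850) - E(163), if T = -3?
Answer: 159375209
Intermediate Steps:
E(U) = -3 + U² (E(U) = U*U - 3 = U² - 3 = -3 + U²)
(10107 - 5682)*(13173 + 22850) - E(163) = (10107 - 5682)*(13173 + 22850) - (-3 + 163²) = 4425*36023 - (-3 + 26569) = 159401775 - 1*26566 = 159401775 - 26566 = 159375209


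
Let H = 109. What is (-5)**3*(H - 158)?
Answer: 6125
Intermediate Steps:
(-5)**3*(H - 158) = (-5)**3*(109 - 158) = -125*(-49) = 6125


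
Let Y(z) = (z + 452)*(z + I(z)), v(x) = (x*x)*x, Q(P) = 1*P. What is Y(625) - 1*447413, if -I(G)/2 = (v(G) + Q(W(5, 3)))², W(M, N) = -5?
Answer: -128388399587402171888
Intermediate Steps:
Q(P) = P
v(x) = x³ (v(x) = x²*x = x³)
I(G) = -2*(-5 + G³)² (I(G) = -2*(G³ - 5)² = -2*(-5 + G³)²)
Y(z) = (452 + z)*(z - 2*(-5 + z³)²) (Y(z) = (z + 452)*(z - 2*(-5 + z³)²) = (452 + z)*(z - 2*(-5 + z³)²))
Y(625) - 1*447413 = (625² - 904*(-5 + 625³)² + 452*625 - 2*625*(-5 + 625³)²) - 1*447413 = (390625 - 904*(-5 + 244140625)² + 282500 - 2*625*(-5 + 244140625)²) - 447413 = (390625 - 904*244140620² + 282500 - 2*625*244140620²) - 447413 = (390625 - 904*59604642333984400 + 282500 - 2*625*59604642333984400) - 447413 = (390625 - 53882596669921897600 + 282500 - 74505802917480500000) - 447413 = -128388399587401724475 - 447413 = -128388399587402171888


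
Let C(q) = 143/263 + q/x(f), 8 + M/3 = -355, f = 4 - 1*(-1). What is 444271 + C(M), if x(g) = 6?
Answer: 233591363/526 ≈ 4.4409e+5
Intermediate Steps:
f = 5 (f = 4 + 1 = 5)
M = -1089 (M = -24 + 3*(-355) = -24 - 1065 = -1089)
C(q) = 143/263 + q/6
444271 + C(M) = 444271 + (143/263 + (⅙)*(-1089)) = 444271 + (143/263 - 363/2) = 444271 - 95183/526 = 233591363/526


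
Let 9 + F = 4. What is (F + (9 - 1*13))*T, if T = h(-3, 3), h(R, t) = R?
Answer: 27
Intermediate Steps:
F = -5 (F = -9 + 4 = -5)
T = -3
(F + (9 - 1*13))*T = (-5 + (9 - 1*13))*(-3) = (-5 + (9 - 13))*(-3) = (-5 - 4)*(-3) = -9*(-3) = 27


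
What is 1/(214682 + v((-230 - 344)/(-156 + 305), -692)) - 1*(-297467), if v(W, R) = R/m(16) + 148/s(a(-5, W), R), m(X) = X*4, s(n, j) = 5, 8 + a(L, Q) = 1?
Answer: 5109311932501/17176063 ≈ 2.9747e+5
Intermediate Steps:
a(L, Q) = -7 (a(L, Q) = -8 + 1 = -7)
m(X) = 4*X
v(W, R) = 148/5 + R/64 (v(W, R) = R/((4*16)) + 148/5 = R/64 + 148*(1/5) = R*(1/64) + 148/5 = R/64 + 148/5 = 148/5 + R/64)
1/(214682 + v((-230 - 344)/(-156 + 305), -692)) - 1*(-297467) = 1/(214682 + (148/5 + (1/64)*(-692))) - 1*(-297467) = 1/(214682 + (148/5 - 173/16)) + 297467 = 1/(214682 + 1503/80) + 297467 = 1/(17176063/80) + 297467 = 80/17176063 + 297467 = 5109311932501/17176063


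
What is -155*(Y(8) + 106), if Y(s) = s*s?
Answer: -26350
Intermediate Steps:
Y(s) = s²
-155*(Y(8) + 106) = -155*(8² + 106) = -155*(64 + 106) = -155*170 = -26350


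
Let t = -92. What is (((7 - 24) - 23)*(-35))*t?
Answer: -128800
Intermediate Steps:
(((7 - 24) - 23)*(-35))*t = (((7 - 24) - 23)*(-35))*(-92) = ((-17 - 23)*(-35))*(-92) = -40*(-35)*(-92) = 1400*(-92) = -128800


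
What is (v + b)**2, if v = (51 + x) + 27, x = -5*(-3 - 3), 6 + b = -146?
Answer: 1936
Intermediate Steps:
b = -152 (b = -6 - 146 = -152)
x = 30 (x = -5*(-6) = 30)
v = 108 (v = (51 + 30) + 27 = 81 + 27 = 108)
(v + b)**2 = (108 - 152)**2 = (-44)**2 = 1936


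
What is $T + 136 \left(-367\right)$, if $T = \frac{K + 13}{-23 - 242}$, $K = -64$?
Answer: $- \frac{13226629}{265} \approx -49912.0$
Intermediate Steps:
$T = \frac{51}{265}$ ($T = \frac{-64 + 13}{-23 - 242} = - \frac{51}{-265} = \left(-51\right) \left(- \frac{1}{265}\right) = \frac{51}{265} \approx 0.19245$)
$T + 136 \left(-367\right) = \frac{51}{265} + 136 \left(-367\right) = \frac{51}{265} - 49912 = - \frac{13226629}{265}$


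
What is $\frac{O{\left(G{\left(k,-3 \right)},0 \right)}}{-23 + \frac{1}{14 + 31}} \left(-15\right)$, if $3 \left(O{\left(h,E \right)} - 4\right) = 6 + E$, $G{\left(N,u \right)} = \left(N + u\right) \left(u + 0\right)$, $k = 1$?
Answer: $\frac{2025}{517} \approx 3.9168$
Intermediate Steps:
$G{\left(N,u \right)} = u \left(N + u\right)$ ($G{\left(N,u \right)} = \left(N + u\right) u = u \left(N + u\right)$)
$O{\left(h,E \right)} = 6 + \frac{E}{3}$ ($O{\left(h,E \right)} = 4 + \frac{6 + E}{3} = 4 + \left(2 + \frac{E}{3}\right) = 6 + \frac{E}{3}$)
$\frac{O{\left(G{\left(k,-3 \right)},0 \right)}}{-23 + \frac{1}{14 + 31}} \left(-15\right) = \frac{6 + \frac{1}{3} \cdot 0}{-23 + \frac{1}{14 + 31}} \left(-15\right) = \frac{6 + 0}{-23 + \frac{1}{45}} \left(-15\right) = \frac{6}{-23 + \frac{1}{45}} \left(-15\right) = \frac{6}{- \frac{1034}{45}} \left(-15\right) = 6 \left(- \frac{45}{1034}\right) \left(-15\right) = \left(- \frac{135}{517}\right) \left(-15\right) = \frac{2025}{517}$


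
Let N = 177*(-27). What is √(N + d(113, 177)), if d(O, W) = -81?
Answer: 18*I*√15 ≈ 69.714*I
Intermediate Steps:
N = -4779
√(N + d(113, 177)) = √(-4779 - 81) = √(-4860) = 18*I*√15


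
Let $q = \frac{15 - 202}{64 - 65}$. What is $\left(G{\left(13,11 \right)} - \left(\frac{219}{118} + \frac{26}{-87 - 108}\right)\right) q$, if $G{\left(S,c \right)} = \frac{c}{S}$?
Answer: $- \frac{3771229}{23010} \approx -163.9$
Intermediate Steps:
$q = 187$ ($q = - \frac{187}{-1} = \left(-187\right) \left(-1\right) = 187$)
$\left(G{\left(13,11 \right)} - \left(\frac{219}{118} + \frac{26}{-87 - 108}\right)\right) q = \left(\frac{11}{13} - \left(\frac{219}{118} + \frac{26}{-87 - 108}\right)\right) 187 = \left(11 \cdot \frac{1}{13} - \left(\frac{219}{118} + \frac{26}{-87 - 108}\right)\right) 187 = \left(\frac{11}{13} - \left(\frac{219}{118} + \frac{26}{-195}\right)\right) 187 = \left(\frac{11}{13} - \frac{3049}{1770}\right) 187 = \left(- \frac{20167}{23010}\right) 187 = - \frac{3771229}{23010}$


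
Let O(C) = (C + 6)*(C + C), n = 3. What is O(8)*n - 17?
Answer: 655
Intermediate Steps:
O(C) = 2*C*(6 + C) (O(C) = (6 + C)*(2*C) = 2*C*(6 + C))
O(8)*n - 17 = (2*8*(6 + 8))*3 - 17 = (2*8*14)*3 - 17 = 224*3 - 17 = 672 - 17 = 655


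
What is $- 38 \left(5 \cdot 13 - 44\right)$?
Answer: $-798$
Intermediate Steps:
$- 38 \left(5 \cdot 13 - 44\right) = - 38 \left(65 - 44\right) = \left(-38\right) 21 = -798$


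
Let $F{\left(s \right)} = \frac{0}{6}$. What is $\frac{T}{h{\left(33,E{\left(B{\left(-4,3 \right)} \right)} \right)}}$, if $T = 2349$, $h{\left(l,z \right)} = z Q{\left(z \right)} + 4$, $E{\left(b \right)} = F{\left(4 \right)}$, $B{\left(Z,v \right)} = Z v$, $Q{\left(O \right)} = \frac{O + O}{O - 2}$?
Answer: $\frac{2349}{4} \approx 587.25$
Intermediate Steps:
$F{\left(s \right)} = 0$ ($F{\left(s \right)} = 0 \cdot \frac{1}{6} = 0$)
$Q{\left(O \right)} = \frac{2 O}{-2 + O}$
$E{\left(b \right)} = 0$
$h{\left(l,z \right)} = 4 + \frac{2 z^{2}}{-2 + z}$ ($h{\left(l,z \right)} = z \frac{2 z}{-2 + z} + 4 = \frac{2 z^{2}}{-2 + z} + 4 = 4 + \frac{2 z^{2}}{-2 + z}$)
$\frac{T}{h{\left(33,E{\left(B{\left(-4,3 \right)} \right)} \right)}} = \frac{2349}{2 \frac{1}{-2 + 0} \left(-4 + 0^{2} + 2 \cdot 0\right)} = \frac{2349}{2 \frac{1}{-2} \left(-4 + 0 + 0\right)} = \frac{2349}{2 \left(- \frac{1}{2}\right) \left(-4\right)} = \frac{2349}{4}$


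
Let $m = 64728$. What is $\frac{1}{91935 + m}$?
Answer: $\frac{1}{156663} \approx 6.3831 \cdot 10^{-6}$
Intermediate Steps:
$\frac{1}{91935 + m} = \frac{1}{91935 + 64728} = \frac{1}{156663}$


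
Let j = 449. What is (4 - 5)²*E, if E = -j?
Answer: -449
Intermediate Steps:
E = -449 (E = -1*449 = -449)
(4 - 5)²*E = (4 - 5)²*(-449) = (-1)²*(-449) = 1*(-449) = -449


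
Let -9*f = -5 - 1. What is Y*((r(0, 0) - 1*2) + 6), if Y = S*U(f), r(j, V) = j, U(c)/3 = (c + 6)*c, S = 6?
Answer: 320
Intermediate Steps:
f = ⅔ (f = -(-5 - 1)/9 = -⅑*(-6) = ⅔ ≈ 0.66667)
U(c) = 3*c*(6 + c) (U(c) = 3*((c + 6)*c) = 3*((6 + c)*c) = 3*(c*(6 + c)) = 3*c*(6 + c))
Y = 80 (Y = 6*(3*(⅔)*(6 + ⅔)) = 6*(3*(⅔)*(20/3)) = 6*(40/3) = 80)
Y*((r(0, 0) - 1*2) + 6) = 80*((0 - 1*2) + 6) = 80*((0 - 2) + 6) = 80*(-2 + 6) = 80*4 = 320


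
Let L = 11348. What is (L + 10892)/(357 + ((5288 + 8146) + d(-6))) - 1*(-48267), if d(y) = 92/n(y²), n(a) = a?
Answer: 2996081037/62071 ≈ 48269.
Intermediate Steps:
d(y) = 92/y² (d(y) = 92/(y²) = 92/y²)
(L + 10892)/(357 + ((5288 + 8146) + d(-6))) - 1*(-48267) = (11348 + 10892)/(357 + ((5288 + 8146) + 92/(-6)²)) - 1*(-48267) = 22240/(357 + (13434 + 92*(1/36))) + 48267 = 22240/(357 + (13434 + 23/9)) + 48267 = 22240/(357 + 120929/9) + 48267 = 22240/(124142/9) + 48267 = 22240*(9/124142) + 48267 = 100080/62071 + 48267 = 2996081037/62071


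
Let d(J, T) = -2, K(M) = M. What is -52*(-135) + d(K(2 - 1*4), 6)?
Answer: 7018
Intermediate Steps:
-52*(-135) + d(K(2 - 1*4), 6) = -52*(-135) - 2 = 7020 - 2 = 7018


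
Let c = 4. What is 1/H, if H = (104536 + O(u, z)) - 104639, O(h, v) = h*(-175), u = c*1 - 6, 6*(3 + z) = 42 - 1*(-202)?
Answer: 1/247 ≈ 0.0040486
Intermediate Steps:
z = 113/3 (z = -3 + (42 - 1*(-202))/6 = -3 + (42 + 202)/6 = -3 + (⅙)*244 = -3 + 122/3 = 113/3 ≈ 37.667)
u = -2 (u = 4*1 - 6 = 4 - 6 = -2)
O(h, v) = -175*h
H = 247 (H = (104536 - 175*(-2)) - 104639 = (104536 + 350) - 104639 = 104886 - 104639 = 247)
1/H = 1/247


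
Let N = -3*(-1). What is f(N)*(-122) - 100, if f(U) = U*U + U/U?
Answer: -1320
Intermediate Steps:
N = 3
f(U) = 1 + U² (f(U) = U² + 1 = 1 + U²)
f(N)*(-122) - 100 = (1 + 3²)*(-122) - 100 = (1 + 9)*(-122) - 100 = 10*(-122) - 100 = -1220 - 100 = -1320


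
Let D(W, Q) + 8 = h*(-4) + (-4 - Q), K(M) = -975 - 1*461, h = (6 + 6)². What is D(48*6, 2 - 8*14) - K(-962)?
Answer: 958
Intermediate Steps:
h = 144 (h = 12² = 144)
K(M) = -1436 (K(M) = -975 - 461 = -1436)
D(W, Q) = -588 - Q (D(W, Q) = -8 + (144*(-4) + (-4 - Q)) = -8 + (-576 + (-4 - Q)) = -8 + (-580 - Q) = -588 - Q)
D(48*6, 2 - 8*14) - K(-962) = (-588 - (2 - 8*14)) - 1*(-1436) = (-588 - (2 - 112)) + 1436 = (-588 - 1*(-110)) + 1436 = (-588 + 110) + 1436 = -478 + 1436 = 958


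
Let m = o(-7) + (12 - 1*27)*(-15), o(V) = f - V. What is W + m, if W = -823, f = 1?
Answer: -590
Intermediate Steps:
o(V) = 1 - V
m = 233 (m = (1 - 1*(-7)) + (12 - 1*27)*(-15) = (1 + 7) + (12 - 27)*(-15) = 8 - 15*(-15) = 8 + 225 = 233)
W + m = -823 + 233 = -590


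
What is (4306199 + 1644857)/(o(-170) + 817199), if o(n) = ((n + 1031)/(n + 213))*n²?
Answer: 255895408/60022457 ≈ 4.2633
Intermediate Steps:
o(n) = n²*(1031 + n)/(213 + n) (o(n) = ((1031 + n)/(213 + n))*n² = n²*(1031 + n)/(213 + n))
(4306199 + 1644857)/(o(-170) + 817199) = (4306199 + 1644857)/((-170)²*(1031 - 170)/(213 - 170) + 817199) = 5951056/(28900*861/43 + 817199) = 5951056/(28900*(1/43)*861 + 817199) = 5951056/(24882900/43 + 817199) = 5951056/(60022457/43) = 5951056*(43/60022457) = 255895408/60022457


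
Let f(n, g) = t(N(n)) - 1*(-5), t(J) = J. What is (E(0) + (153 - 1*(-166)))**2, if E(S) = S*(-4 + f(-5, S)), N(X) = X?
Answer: 101761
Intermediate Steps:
f(n, g) = 5 + n (f(n, g) = n - 1*(-5) = n + 5 = 5 + n)
E(S) = -4*S (E(S) = S*(-4 + (5 - 5)) = S*(-4 + 0) = S*(-4) = -4*S)
(E(0) + (153 - 1*(-166)))**2 = (-4*0 + (153 - 1*(-166)))**2 = (0 + (153 + 166))**2 = (0 + 319)**2 = 319**2 = 101761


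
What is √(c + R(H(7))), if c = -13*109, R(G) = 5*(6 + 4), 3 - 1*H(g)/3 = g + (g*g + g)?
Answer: I*√1367 ≈ 36.973*I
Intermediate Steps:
H(g) = 9 - 6*g - 3*g² (H(g) = 9 - 3*(g + (g*g + g)) = 9 - 3*(g + (g² + g)) = 9 - 3*(g + (g + g²)) = 9 - 3*(g² + 2*g) = 9 + (-6*g - 3*g²) = 9 - 6*g - 3*g²)
R(G) = 50 (R(G) = 5*10 = 50)
c = -1417
√(c + R(H(7))) = √(-1417 + 50) = √(-1367) = I*√1367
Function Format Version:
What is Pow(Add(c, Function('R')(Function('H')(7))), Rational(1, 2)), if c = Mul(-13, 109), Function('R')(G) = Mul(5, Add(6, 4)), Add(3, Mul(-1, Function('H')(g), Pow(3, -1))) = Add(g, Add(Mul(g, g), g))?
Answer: Mul(I, Pow(1367, Rational(1, 2))) ≈ Mul(36.973, I)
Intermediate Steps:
Function('H')(g) = Add(9, Mul(-6, g), Mul(-3, Pow(g, 2))) (Function('H')(g) = Add(9, Mul(-3, Add(g, Add(Mul(g, g), g)))) = Add(9, Mul(-3, Add(g, Add(Pow(g, 2), g)))) = Add(9, Mul(-3, Add(g, Add(g, Pow(g, 2))))) = Add(9, Mul(-3, Add(Pow(g, 2), Mul(2, g)))) = Add(9, Add(Mul(-6, g), Mul(-3, Pow(g, 2)))) = Add(9, Mul(-6, g), Mul(-3, Pow(g, 2))))
Function('R')(G) = 50 (Function('R')(G) = Mul(5, 10) = 50)
c = -1417
Pow(Add(c, Function('R')(Function('H')(7))), Rational(1, 2)) = Pow(Add(-1417, 50), Rational(1, 2)) = Pow(-1367, Rational(1, 2)) = Mul(I, Pow(1367, Rational(1, 2)))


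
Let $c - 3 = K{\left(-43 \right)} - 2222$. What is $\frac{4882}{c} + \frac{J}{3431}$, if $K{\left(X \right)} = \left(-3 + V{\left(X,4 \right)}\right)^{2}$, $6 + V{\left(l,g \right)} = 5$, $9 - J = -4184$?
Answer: $- \frac{7512963}{7558493} \approx -0.99398$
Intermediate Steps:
$J = 4193$ ($J = 9 - -4184 = 9 + 4184 = 4193$)
$V{\left(l,g \right)} = -1$ ($V{\left(l,g \right)} = -6 + 5 = -1$)
$K{\left(X \right)} = 16$ ($K{\left(X \right)} = \left(-3 - 1\right)^{2} = \left(-4\right)^{2} = 16$)
$c = -2203$ ($c = 3 + \left(16 - 2222\right) = 3 - 2206 = -2203$)
$\frac{4882}{c} + \frac{J}{3431} = \frac{4882}{-2203} + \frac{4193}{3431} = 4882 \left(- \frac{1}{2203}\right) + 4193 \cdot \frac{1}{3431} = - \frac{4882}{2203} + \frac{4193}{3431} = - \frac{7512963}{7558493}$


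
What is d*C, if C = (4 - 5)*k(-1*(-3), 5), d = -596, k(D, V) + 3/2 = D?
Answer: 894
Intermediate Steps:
k(D, V) = -3/2 + D
C = -3/2 (C = (4 - 5)*(-3/2 - 1*(-3)) = -(-3/2 + 3) = -1*3/2 = -3/2 ≈ -1.5000)
d*C = -596*(-3/2) = 894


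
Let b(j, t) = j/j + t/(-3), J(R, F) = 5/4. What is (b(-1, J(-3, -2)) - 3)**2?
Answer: 841/144 ≈ 5.8403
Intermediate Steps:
J(R, F) = 5/4 (J(R, F) = 5*(1/4) = 5/4)
b(j, t) = 1 - t/3 (b(j, t) = 1 + t*(-1/3) = 1 - t/3)
(b(-1, J(-3, -2)) - 3)**2 = ((1 - 1/3*5/4) - 3)**2 = ((1 - 5/12) - 3)**2 = (7/12 - 3)**2 = (-29/12)**2 = 841/144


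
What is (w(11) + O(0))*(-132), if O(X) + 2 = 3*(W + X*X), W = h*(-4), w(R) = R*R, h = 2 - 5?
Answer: -20460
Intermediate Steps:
h = -3
w(R) = R**2
W = 12 (W = -3*(-4) = 12)
O(X) = 34 + 3*X**2 (O(X) = -2 + 3*(12 + X*X) = -2 + 3*(12 + X**2) = -2 + (36 + 3*X**2) = 34 + 3*X**2)
(w(11) + O(0))*(-132) = (11**2 + (34 + 3*0**2))*(-132) = (121 + (34 + 3*0))*(-132) = (121 + (34 + 0))*(-132) = (121 + 34)*(-132) = 155*(-132) = -20460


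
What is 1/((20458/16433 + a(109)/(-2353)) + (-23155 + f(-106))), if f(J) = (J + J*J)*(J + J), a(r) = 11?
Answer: -38666849/92132033158124 ≈ -4.1969e-7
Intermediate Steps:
f(J) = 2*J*(J + J²) (f(J) = (J + J²)*(2*J) = 2*J*(J + J²))
1/((20458/16433 + a(109)/(-2353)) + (-23155 + f(-106))) = 1/((20458/16433 + 11/(-2353)) + (-23155 + 2*(-106)²*(1 - 106))) = 1/((20458*(1/16433) + 11*(-1/2353)) + (-23155 + 2*11236*(-105))) = 1/((20458/16433 - 11/2353) + (-23155 - 2359560)) = 1/(47956911/38666849 - 2382715) = 1/(-92132033158124/38666849) = -38666849/92132033158124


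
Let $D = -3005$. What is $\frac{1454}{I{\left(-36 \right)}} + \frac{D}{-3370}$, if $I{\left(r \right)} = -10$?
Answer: $- \frac{486993}{3370} \approx -144.51$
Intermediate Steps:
$\frac{1454}{I{\left(-36 \right)}} + \frac{D}{-3370} = \frac{1454}{-10} - \frac{3005}{-3370} = 1454 \left(- \frac{1}{10}\right) - - \frac{601}{674} = - \frac{727}{5} + \frac{601}{674} = - \frac{486993}{3370}$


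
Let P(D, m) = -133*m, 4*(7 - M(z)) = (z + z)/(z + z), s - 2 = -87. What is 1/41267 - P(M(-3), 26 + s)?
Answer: -323822148/41267 ≈ -7847.0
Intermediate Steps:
s = -85 (s = 2 - 87 = -85)
M(z) = 27/4 (M(z) = 7 - (z + z)/(4*(z + z)) = 7 - 2*z/(4*(2*z)) = 7 - 2*z*1/(2*z)/4 = 7 - ¼*1 = 7 - ¼ = 27/4)
1/41267 - P(M(-3), 26 + s) = 1/41267 - (-133)*(26 - 85) = 1/41267 - (-133)*(-59) = 1/41267 - 1*7847 = 1/41267 - 7847 = -323822148/41267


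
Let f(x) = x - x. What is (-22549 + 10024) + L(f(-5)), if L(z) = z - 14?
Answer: -12539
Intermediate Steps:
f(x) = 0
L(z) = -14 + z
(-22549 + 10024) + L(f(-5)) = (-22549 + 10024) + (-14 + 0) = -12525 - 14 = -12539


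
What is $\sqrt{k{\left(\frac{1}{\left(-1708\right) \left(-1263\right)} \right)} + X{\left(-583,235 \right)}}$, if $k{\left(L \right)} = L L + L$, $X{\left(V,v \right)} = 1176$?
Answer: $\frac{\sqrt{5472550220953621}}{2157204} \approx 34.293$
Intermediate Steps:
$k{\left(L \right)} = L + L^{2}$ ($k{\left(L \right)} = L^{2} + L = L + L^{2}$)
$\sqrt{k{\left(\frac{1}{\left(-1708\right) \left(-1263\right)} \right)} + X{\left(-583,235 \right)}} = \sqrt{\frac{1}{\left(-1708\right) \left(-1263\right)} \left(1 + \frac{1}{\left(-1708\right) \left(-1263\right)}\right) + 1176} = \sqrt{\left(- \frac{1}{1708}\right) \left(- \frac{1}{1263}\right) \left(1 - - \frac{1}{2157204}\right) + 1176} = \sqrt{\frac{1 + \frac{1}{2157204}}{2157204} + 1176} = \sqrt{\frac{1}{2157204} \cdot \frac{2157205}{2157204} + 1176} = \sqrt{\frac{2157205}{4653529097616} + 1176} = \sqrt{\frac{5472550220953621}{4653529097616}} = \frac{\sqrt{5472550220953621}}{2157204}$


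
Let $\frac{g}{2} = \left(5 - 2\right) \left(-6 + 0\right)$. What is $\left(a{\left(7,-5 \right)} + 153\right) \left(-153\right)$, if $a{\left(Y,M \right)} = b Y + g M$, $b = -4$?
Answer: $-46665$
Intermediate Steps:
$g = -36$ ($g = 2 \left(5 - 2\right) \left(-6 + 0\right) = 2 \cdot 3 \left(-6\right) = 2 \left(-18\right) = -36$)
$a{\left(Y,M \right)} = - 36 M - 4 Y$ ($a{\left(Y,M \right)} = - 4 Y - 36 M = - 36 M - 4 Y$)
$\left(a{\left(7,-5 \right)} + 153\right) \left(-153\right) = \left(\left(\left(-36\right) \left(-5\right) - 28\right) + 153\right) \left(-153\right) = \left(\left(180 - 28\right) + 153\right) \left(-153\right) = \left(152 + 153\right) \left(-153\right) = 305 \left(-153\right) = -46665$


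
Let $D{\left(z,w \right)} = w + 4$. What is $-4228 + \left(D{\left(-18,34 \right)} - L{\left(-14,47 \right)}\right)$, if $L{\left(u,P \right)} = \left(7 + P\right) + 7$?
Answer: $-4251$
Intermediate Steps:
$L{\left(u,P \right)} = 14 + P$
$D{\left(z,w \right)} = 4 + w$
$-4228 + \left(D{\left(-18,34 \right)} - L{\left(-14,47 \right)}\right) = -4228 + \left(\left(4 + 34\right) - \left(14 + 47\right)\right) = -4228 + \left(38 - 61\right) = -4228 - 23 = -4251$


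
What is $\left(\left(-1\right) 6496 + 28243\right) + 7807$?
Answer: $29554$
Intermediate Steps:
$\left(\left(-1\right) 6496 + 28243\right) + 7807 = \left(-6496 + 28243\right) + 7807 = 21747 + 7807 = 29554$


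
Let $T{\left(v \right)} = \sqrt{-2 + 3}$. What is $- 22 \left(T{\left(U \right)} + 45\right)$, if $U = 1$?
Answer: $-1012$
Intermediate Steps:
$T{\left(v \right)} = 1$ ($T{\left(v \right)} = \sqrt{1} = 1$)
$- 22 \left(T{\left(U \right)} + 45\right) = - 22 \left(1 + 45\right) = \left(-22\right) 46 = -1012$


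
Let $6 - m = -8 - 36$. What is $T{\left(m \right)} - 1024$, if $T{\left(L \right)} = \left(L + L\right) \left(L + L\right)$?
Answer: $8976$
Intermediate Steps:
$m = 50$ ($m = 6 - \left(-8 - 36\right) = 6 - -44 = 6 + 44 = 50$)
$T{\left(L \right)} = 4 L^{2}$ ($T{\left(L \right)} = 2 L 2 L = 4 L^{2}$)
$T{\left(m \right)} - 1024 = 4 \cdot 50^{2} - 1024 = 4 \cdot 2500 - 1024 = 10000 - 1024 = 8976$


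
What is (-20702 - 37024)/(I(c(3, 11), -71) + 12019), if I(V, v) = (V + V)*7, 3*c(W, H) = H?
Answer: -173178/36211 ≈ -4.7825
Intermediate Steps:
c(W, H) = H/3
I(V, v) = 14*V (I(V, v) = (2*V)*7 = 14*V)
(-20702 - 37024)/(I(c(3, 11), -71) + 12019) = (-20702 - 37024)/(14*((1/3)*11) + 12019) = -57726/(14*(11/3) + 12019) = -57726/(154/3 + 12019) = -57726/36211/3 = -57726*3/36211 = -173178/36211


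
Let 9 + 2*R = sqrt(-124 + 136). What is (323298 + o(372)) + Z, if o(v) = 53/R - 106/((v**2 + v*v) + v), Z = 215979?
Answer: 1718691052991/3187110 - 212*sqrt(3)/69 ≈ 5.3926e+5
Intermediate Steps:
R = -9/2 + sqrt(3) (R = -9/2 + sqrt(-124 + 136)/2 = -9/2 + sqrt(12)/2 = -9/2 + (2*sqrt(3))/2 = -9/2 + sqrt(3) ≈ -2.7679)
o(v) = -106/(v + 2*v**2) + 53/(-9/2 + sqrt(3)) (o(v) = 53/(-9/2 + sqrt(3)) - 106/((v**2 + v*v) + v) = 53/(-9/2 + sqrt(3)) - 106/((v**2 + v**2) + v) = 53/(-9/2 + sqrt(3)) - 106/(2*v**2 + v) = 53/(-9/2 + sqrt(3)) - 106/(v + 2*v**2) = -106/(v + 2*v**2) + 53/(-9/2 + sqrt(3)))
(323298 + o(372)) + Z = (323298 + 106*(-9 - 1*372 - 2*372**2 + 2*sqrt(3))/(372*(1 + 2*372)*(9 - 2*sqrt(3)))) + 215979 = (323298 + 106*(1/372)*(-9 - 372 - 2*138384 + 2*sqrt(3))/((1 + 744)*(9 - 2*sqrt(3)))) + 215979 = (323298 + 106*(1/372)*(-9 - 372 - 276768 + 2*sqrt(3))/(745*(9 - 2*sqrt(3)))) + 215979 = (323298 + 106*(1/372)*(1/745)*(-277149 + 2*sqrt(3))/(9 - 2*sqrt(3))) + 215979 = (323298 + 53*(-277149 + 2*sqrt(3))/(138570*(9 - 2*sqrt(3)))) + 215979 = 539277 + 53*(-277149 + 2*sqrt(3))/(138570*(9 - 2*sqrt(3)))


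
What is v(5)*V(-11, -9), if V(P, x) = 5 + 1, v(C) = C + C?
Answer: 60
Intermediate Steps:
v(C) = 2*C
V(P, x) = 6
v(5)*V(-11, -9) = (2*5)*6 = 10*6 = 60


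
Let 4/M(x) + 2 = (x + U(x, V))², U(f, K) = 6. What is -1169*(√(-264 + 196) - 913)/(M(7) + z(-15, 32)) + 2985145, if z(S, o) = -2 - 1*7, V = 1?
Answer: 4296493756/1499 + 390446*I*√17/1499 ≈ 2.8662e+6 + 1073.9*I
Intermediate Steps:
M(x) = 4/(-2 + (6 + x)²) (M(x) = 4/(-2 + (x + 6)²) = 4/(-2 + (6 + x)²))
z(S, o) = -9 (z(S, o) = -2 - 7 = -9)
-1169*(√(-264 + 196) - 913)/(M(7) + z(-15, 32)) + 2985145 = -1169*(√(-264 + 196) - 913)/(4/(-2 + (6 + 7)²) - 9) + 2985145 = -1169*(√(-68) - 913)/(4/(-2 + 13²) - 9) + 2985145 = -1169*(2*I*√17 - 913)/(4/(-2 + 169) - 9) + 2985145 = -1169*(-913 + 2*I*√17)/(4/167 - 9) + 2985145 = -1169*(-913 + 2*I*√17)/(-1499/167) + 2985145 = -1169*(-913 + 2*I*√17)*(-167)/1499 + 2985145 = -1169*(152471/1499 - 334*I*√17/1499) + 2985145 = (-178238599/1499 + 390446*I*√17/1499) + 2985145 = 4296493756/1499 + 390446*I*√17/1499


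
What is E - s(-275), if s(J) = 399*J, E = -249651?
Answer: -139926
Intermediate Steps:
E - s(-275) = -249651 - 399*(-275) = -249651 - 1*(-109725) = -249651 + 109725 = -139926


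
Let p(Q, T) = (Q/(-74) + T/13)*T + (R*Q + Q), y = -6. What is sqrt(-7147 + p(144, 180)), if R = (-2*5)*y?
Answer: sqrt(874321877)/481 ≈ 61.474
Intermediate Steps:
R = 60 (R = -2*5*(-6) = -10*(-6) = 60)
p(Q, T) = 61*Q + T*(-Q/74 + T/13) (p(Q, T) = (Q/(-74) + T/13)*T + (60*Q + Q) = (Q*(-1/74) + T*(1/13))*T + 61*Q = (-Q/74 + T/13)*T + 61*Q = T*(-Q/74 + T/13) + 61*Q = 61*Q + T*(-Q/74 + T/13))
sqrt(-7147 + p(144, 180)) = sqrt(-7147 + (61*144 + (1/13)*180**2 - 1/74*144*180)) = sqrt(-7147 + (8784 + (1/13)*32400 - 12960/37)) = sqrt(-7147 + (8784 + 32400/13 - 12960/37)) = sqrt(-7147 + 5255424/481) = sqrt(1817717/481) = sqrt(874321877)/481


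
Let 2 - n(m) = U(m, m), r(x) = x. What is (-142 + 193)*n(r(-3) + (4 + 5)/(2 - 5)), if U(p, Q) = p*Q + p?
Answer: -1428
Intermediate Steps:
U(p, Q) = p + Q*p (U(p, Q) = Q*p + p = p + Q*p)
n(m) = 2 - m*(1 + m)
(-142 + 193)*n(r(-3) + (4 + 5)/(2 - 5)) = (-142 + 193)*(2 - (-3 + (4 + 5)/(2 - 5))*(1 + (-3 + (4 + 5)/(2 - 5)))) = 51*(2 - (-3 + 9/(-3))*(1 + (-3 + 9/(-3)))) = 51*(2 - (-3 + 9*(-⅓))*(1 + (-3 + 9*(-⅓)))) = 51*(2 - (-3 - 3)*(1 + (-3 - 3))) = 51*(2 - 1*(-6)*(1 - 6)) = 51*(2 - 1*(-6)*(-5)) = 51*(2 - 30) = 51*(-28) = -1428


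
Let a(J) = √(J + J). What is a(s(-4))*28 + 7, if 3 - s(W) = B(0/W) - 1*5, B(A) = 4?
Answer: 7 + 56*√2 ≈ 86.196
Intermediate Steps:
s(W) = 4 (s(W) = 3 - (4 - 1*5) = 3 - (4 - 5) = 3 - 1*(-1) = 3 + 1 = 4)
a(J) = √2*√J (a(J) = √(2*J) = √2*√J)
a(s(-4))*28 + 7 = (√2*√4)*28 + 7 = (√2*2)*28 + 7 = (2*√2)*28 + 7 = 56*√2 + 7 = 7 + 56*√2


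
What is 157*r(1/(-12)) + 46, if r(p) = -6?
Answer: -896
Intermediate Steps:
157*r(1/(-12)) + 46 = 157*(-6) + 46 = -942 + 46 = -896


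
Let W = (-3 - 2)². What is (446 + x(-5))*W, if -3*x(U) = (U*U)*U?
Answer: 36575/3 ≈ 12192.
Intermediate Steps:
x(U) = -U³/3 (x(U) = -U*U*U/3 = -U²*U/3 = -U³/3)
W = 25 (W = (-5)² = 25)
(446 + x(-5))*W = (446 - ⅓*(-5)³)*25 = (446 - ⅓*(-125))*25 = (446 + 125/3)*25 = (1463/3)*25 = 36575/3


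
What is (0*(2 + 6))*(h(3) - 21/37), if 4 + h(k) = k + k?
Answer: 0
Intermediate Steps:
h(k) = -4 + 2*k (h(k) = -4 + (k + k) = -4 + 2*k)
(0*(2 + 6))*(h(3) - 21/37) = (0*(2 + 6))*((-4 + 2*3) - 21/37) = (0*8)*((-4 + 6) - 21*1/37) = 0*(2 - 21/37) = 0*(53/37) = 0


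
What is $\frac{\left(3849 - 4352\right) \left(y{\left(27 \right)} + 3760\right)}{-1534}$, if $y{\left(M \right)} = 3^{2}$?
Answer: $\frac{1895807}{1534} \approx 1235.9$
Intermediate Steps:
$y{\left(M \right)} = 9$
$\frac{\left(3849 - 4352\right) \left(y{\left(27 \right)} + 3760\right)}{-1534} = \frac{\left(3849 - 4352\right) \left(9 + 3760\right)}{-1534} = \left(-503\right) 3769 \left(- \frac{1}{1534}\right) = \left(-1895807\right) \left(- \frac{1}{1534}\right) = \frac{1895807}{1534}$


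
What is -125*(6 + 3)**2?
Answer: -10125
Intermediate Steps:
-125*(6 + 3)**2 = -125*9**2 = -125*81 = -10125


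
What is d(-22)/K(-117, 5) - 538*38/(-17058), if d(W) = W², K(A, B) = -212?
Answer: -490243/452037 ≈ -1.0845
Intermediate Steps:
d(-22)/K(-117, 5) - 538*38/(-17058) = (-22)²/(-212) - 538*38/(-17058) = 484*(-1/212) - 20444*(-1/17058) = -121/53 + 10222/8529 = -490243/452037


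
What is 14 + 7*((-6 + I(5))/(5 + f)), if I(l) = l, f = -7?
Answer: 35/2 ≈ 17.500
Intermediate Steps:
14 + 7*((-6 + I(5))/(5 + f)) = 14 + 7*((-6 + 5)/(5 - 7)) = 14 + 7*(-1/(-2)) = 14 + 7*(-1*(-1/2)) = 14 + 7*(1/2) = 14 + 7/2 = 35/2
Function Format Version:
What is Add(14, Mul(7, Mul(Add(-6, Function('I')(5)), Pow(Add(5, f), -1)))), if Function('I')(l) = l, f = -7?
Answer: Rational(35, 2) ≈ 17.500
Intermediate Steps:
Add(14, Mul(7, Mul(Add(-6, Function('I')(5)), Pow(Add(5, f), -1)))) = Add(14, Mul(7, Mul(Add(-6, 5), Pow(Add(5, -7), -1)))) = Add(14, Mul(7, Mul(-1, Pow(-2, -1)))) = Add(14, Mul(7, Mul(-1, Rational(-1, 2)))) = Add(14, Mul(7, Rational(1, 2))) = Add(14, Rational(7, 2)) = Rational(35, 2)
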